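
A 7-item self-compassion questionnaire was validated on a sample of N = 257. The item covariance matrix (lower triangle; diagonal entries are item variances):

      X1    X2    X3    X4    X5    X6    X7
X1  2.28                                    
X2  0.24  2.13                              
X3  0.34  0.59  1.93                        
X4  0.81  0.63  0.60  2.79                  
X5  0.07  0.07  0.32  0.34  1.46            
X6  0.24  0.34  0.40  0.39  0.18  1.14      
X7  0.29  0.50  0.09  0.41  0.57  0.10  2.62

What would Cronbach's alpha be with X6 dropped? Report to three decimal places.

α = 0.565

Remaining items: X1, X2, X3, X4, X5, X7 (k = 6).
Σσ²ᵢ = 2.28 + 2.13 + 1.93 + 2.79 + 1.46 + 2.62 = 13.21
Var(T) = 13.21 + 2 × 5.87 = 24.95
α (item deleted) = (6/5)·(1 − 13.21/24.95) = 0.565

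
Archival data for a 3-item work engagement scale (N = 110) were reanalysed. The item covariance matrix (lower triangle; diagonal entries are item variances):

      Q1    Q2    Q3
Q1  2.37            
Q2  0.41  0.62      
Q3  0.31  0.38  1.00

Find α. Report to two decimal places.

α = 0.53

Σσ²ᵢ = 2.37 + 0.62 + 1.00 = 3.99
Σ_{i<j} σ_ij = 1.10
σ²_total = 3.99 + 2 × 1.10 = 6.19
α = (k/(k−1))·(1 − Σσ²ᵢ/σ²_total) = (3/2)·(1 − 3.99/6.19) = 0.53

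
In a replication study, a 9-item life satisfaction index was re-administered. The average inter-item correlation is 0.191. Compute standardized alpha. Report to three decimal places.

Standardized α = k·r̄ / (1 + (k−1)·r̄) = 9 × 0.191 / (1 + 8 × 0.191)
  = 1.7190 / 2.5280 = 0.680

standardized alpha = 0.680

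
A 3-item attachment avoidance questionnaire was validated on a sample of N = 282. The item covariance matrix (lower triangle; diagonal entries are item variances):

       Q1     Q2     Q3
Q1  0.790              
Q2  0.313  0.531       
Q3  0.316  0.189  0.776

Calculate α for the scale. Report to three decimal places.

sum of item variances = 0.790 + 0.531 + 0.776 = 2.097
Σ_{i<j} σ_ij = 0.818
σ²_total = 2.097 + 2 × 0.818 = 3.733
α = (k/(k−1))·(1 − sum of item variances/σ²_total) = (3/2)·(1 − 2.097/3.733) = 0.657

α = 0.657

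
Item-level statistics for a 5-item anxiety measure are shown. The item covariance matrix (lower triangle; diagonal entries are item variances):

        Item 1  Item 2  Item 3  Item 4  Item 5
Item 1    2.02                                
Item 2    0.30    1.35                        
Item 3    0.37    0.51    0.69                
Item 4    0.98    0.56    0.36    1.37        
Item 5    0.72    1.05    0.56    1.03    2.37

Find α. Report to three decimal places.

Σσ²ᵢ = 2.02 + 1.35 + 0.69 + 1.37 + 2.37 = 7.80
Sum of off-diagonal covariances = 6.44
Var(T) = 7.80 + 2 × 6.44 = 20.68
α = (k/(k−1))·(1 − Σσ²ᵢ/Var(T)) = (5/4)·(1 − 7.80/20.68) = 0.779

α = 0.779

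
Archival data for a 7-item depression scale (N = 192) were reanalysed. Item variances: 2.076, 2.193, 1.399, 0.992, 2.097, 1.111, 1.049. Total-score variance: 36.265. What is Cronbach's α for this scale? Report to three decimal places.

Cronbach's α = 0.815

Σσᵢ² = 2.076 + 2.193 + 1.399 + 0.992 + 2.097 + 1.111 + 1.049 = 10.917
α = (k/(k−1))·(1 − Σσᵢ²/σ²_total) = (7/6)·(1 − 10.917/36.265) = 0.815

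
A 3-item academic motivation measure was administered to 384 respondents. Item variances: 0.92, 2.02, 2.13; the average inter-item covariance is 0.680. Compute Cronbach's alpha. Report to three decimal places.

sum of item variances = 0.92 + 2.02 + 2.13 = 5.07
Sum of the 3 distinct covariances = 3 × 0.680 = 2.040
σ²_T = sum of item variances + 2·Σcov = 5.07 + 2 × 2.040 = 9.150
α = (3/2)·(1 − 5.07/9.150) = 0.669

α = 0.669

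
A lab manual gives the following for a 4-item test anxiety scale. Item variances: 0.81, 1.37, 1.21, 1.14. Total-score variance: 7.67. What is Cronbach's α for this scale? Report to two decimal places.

α = 0.55

ΣVar(i) = 0.81 + 1.37 + 1.21 + 1.14 = 4.53
α = (k/(k−1))·(1 − ΣVar(i)/Var(T)) = (4/3)·(1 − 4.53/7.67) = 0.55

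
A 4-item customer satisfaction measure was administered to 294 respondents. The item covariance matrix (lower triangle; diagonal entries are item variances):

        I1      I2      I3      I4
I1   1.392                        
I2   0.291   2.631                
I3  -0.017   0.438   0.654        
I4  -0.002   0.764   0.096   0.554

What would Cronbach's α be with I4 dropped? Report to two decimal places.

α = 0.35

Remaining items: I1, I2, I3 (k = 3).
ΣVar(i) = 1.392 + 2.631 + 0.654 = 4.677
σ²_T = 4.677 + 2 × 0.712 = 6.101
α (item deleted) = (3/2)·(1 − 4.677/6.101) = 0.35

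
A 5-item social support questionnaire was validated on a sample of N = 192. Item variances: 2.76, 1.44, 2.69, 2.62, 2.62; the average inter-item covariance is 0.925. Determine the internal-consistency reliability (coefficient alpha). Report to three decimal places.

Σσ²ᵢ = 2.76 + 1.44 + 2.69 + 2.62 + 2.62 = 12.13
Sum of the 10 distinct covariances = 10 × 0.925 = 9.250
total variance = Σσ²ᵢ + 2·Σcov = 12.13 + 2 × 9.250 = 30.630
α = (5/4)·(1 − 12.13/30.630) = 0.755

coefficient alpha = 0.755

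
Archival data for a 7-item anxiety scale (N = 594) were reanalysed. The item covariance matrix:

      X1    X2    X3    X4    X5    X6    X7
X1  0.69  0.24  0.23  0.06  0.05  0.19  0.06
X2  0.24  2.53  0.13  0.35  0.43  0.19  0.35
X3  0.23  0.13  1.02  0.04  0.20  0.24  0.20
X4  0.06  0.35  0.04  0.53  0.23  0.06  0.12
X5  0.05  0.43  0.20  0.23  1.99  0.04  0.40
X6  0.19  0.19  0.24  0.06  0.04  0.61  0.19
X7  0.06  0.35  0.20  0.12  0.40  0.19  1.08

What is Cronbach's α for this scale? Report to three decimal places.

Cronbach's α = 0.567

Σσᵢ² = 0.69 + 2.53 + 1.02 + 0.53 + 1.99 + 0.61 + 1.08 = 8.45
Sum of the distinct covariances = 4.00
total variance = 8.45 + 2 × 4.00 = 16.45
α = (k/(k−1))·(1 − Σσᵢ²/total variance) = (7/6)·(1 − 8.45/16.45) = 0.567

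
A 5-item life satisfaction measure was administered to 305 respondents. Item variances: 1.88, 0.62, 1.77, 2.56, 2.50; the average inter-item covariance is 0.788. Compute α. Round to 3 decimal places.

Σσᵢ² = 1.88 + 0.62 + 1.77 + 2.56 + 2.50 = 9.33
Sum of the 10 distinct covariances = 10 × 0.788 = 7.880
total variance = Σσᵢ² + 2·Σcov = 9.33 + 2 × 7.880 = 25.090
α = (5/4)·(1 − 9.33/25.090) = 0.785

α = 0.785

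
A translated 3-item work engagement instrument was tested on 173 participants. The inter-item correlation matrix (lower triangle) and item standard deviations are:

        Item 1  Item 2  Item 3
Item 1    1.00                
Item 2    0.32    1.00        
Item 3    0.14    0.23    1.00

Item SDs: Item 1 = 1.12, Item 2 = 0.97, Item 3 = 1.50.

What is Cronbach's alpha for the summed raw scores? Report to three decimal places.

Σσ²ᵢ = 1.12² + 0.97² + 1.50² = 4.4453
Covariances σ_ij = r_ij · s_i · s_j:
  σ(Item 1,Item 2) = 0.32 × 1.12 × 0.97 = 0.3476
  σ(Item 1,Item 3) = 0.14 × 1.12 × 1.50 = 0.2352
  σ(Item 2,Item 3) = 0.23 × 0.97 × 1.50 = 0.3347
σ²_T = Σσ²ᵢ + 2·Σσ_ij = 4.4453 + 2 × 0.9175 = 6.2803
α = (3/2)·(1 − 4.4453/6.2803) = 0.438

Cronbach's alpha = 0.438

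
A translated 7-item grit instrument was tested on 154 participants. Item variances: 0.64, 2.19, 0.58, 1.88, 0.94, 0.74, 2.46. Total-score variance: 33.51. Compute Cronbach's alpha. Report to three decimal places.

α = 0.838

ΣVar(i) = 0.64 + 2.19 + 0.58 + 1.88 + 0.94 + 0.74 + 2.46 = 9.43
α = (k/(k−1))·(1 − ΣVar(i)/Var(T)) = (7/6)·(1 − 9.43/33.51) = 0.838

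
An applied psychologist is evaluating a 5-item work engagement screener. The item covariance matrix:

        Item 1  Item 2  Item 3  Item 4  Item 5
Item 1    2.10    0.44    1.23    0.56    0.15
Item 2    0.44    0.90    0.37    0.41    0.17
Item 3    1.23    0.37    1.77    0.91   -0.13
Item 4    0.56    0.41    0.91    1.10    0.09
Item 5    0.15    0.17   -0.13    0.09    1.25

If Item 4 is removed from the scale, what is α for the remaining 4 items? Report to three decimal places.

α = 0.567

Remaining items: Item 1, Item 2, Item 3, Item 5 (k = 4).
Σσᵢ² = 2.10 + 0.90 + 1.77 + 1.25 = 6.02
σ²_T = 6.02 + 2 × 2.23 = 10.48
α (item deleted) = (4/3)·(1 − 6.02/10.48) = 0.567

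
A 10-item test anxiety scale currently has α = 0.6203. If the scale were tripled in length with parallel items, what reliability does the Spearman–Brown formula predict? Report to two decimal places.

predicted reliability = 0.83

Length factor m = 3
α' = m·α / (1 + (m−1)·α)
   = 3 × 0.6203 / (1 + (3 − 1) × 0.6203)
   = 1.8609 / 2.2406 = 0.83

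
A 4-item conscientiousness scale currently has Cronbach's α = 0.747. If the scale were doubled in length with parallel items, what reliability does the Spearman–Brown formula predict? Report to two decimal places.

Length factor m = 2
α' = m·α / (1 + (m−1)·α)
   = 2 × 0.747 / (1 + (2 − 1) × 0.747)
   = 1.4940 / 1.7470 = 0.86

predicted reliability = 0.86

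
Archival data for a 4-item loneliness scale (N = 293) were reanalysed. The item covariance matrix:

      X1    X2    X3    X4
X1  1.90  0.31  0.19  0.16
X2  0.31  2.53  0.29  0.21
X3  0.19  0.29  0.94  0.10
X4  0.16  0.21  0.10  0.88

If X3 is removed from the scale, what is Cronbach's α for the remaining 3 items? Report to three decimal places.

Cronbach's α = 0.306

Remaining items: X1, X2, X4 (k = 3).
Σσᵢ² = 1.90 + 2.53 + 0.88 = 5.31
Var(T) = 5.31 + 2 × 0.68 = 6.67
α (item deleted) = (3/2)·(1 − 5.31/6.67) = 0.306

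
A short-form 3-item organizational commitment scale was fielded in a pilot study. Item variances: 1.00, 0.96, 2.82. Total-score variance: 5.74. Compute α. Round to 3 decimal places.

α = 0.251

Σσ²ᵢ = 1.00 + 0.96 + 2.82 = 4.78
α = (k/(k−1))·(1 − Σσ²ᵢ/σ²_total) = (3/2)·(1 − 4.78/5.74) = 0.251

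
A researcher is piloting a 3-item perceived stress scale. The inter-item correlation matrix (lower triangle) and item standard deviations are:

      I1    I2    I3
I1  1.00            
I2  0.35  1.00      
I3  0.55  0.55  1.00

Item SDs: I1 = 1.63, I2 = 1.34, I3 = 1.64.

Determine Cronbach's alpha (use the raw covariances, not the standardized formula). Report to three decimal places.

α = 0.736

Σσ²ᵢ = 1.63² + 1.34² + 1.64² = 7.1421
Covariances σ_ij = r_ij · s_i · s_j:
  σ(I1,I2) = 0.35 × 1.63 × 1.34 = 0.7645
  σ(I1,I3) = 0.55 × 1.63 × 1.64 = 1.4703
  σ(I2,I3) = 0.55 × 1.34 × 1.64 = 1.2087
σ²_T = Σσ²ᵢ + 2·Σσ_ij = 7.1421 + 2 × 3.4435 = 14.0291
α = (3/2)·(1 − 7.1421/14.0291) = 0.736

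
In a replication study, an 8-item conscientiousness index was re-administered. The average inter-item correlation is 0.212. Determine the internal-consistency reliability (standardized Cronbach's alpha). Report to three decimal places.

standardized Cronbach's alpha = 0.683

Standardized α = k·r̄ / (1 + (k−1)·r̄) = 8 × 0.212 / (1 + 7 × 0.212)
  = 1.6960 / 2.4840 = 0.683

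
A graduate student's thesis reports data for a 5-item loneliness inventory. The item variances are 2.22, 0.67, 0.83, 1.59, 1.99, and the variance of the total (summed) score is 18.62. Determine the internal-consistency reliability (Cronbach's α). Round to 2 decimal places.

α = 0.76

Σσ²ᵢ = 2.22 + 0.67 + 0.83 + 1.59 + 1.99 = 7.30
α = (k/(k−1))·(1 − Σσ²ᵢ/σ²_total) = (5/4)·(1 − 7.30/18.62) = 0.76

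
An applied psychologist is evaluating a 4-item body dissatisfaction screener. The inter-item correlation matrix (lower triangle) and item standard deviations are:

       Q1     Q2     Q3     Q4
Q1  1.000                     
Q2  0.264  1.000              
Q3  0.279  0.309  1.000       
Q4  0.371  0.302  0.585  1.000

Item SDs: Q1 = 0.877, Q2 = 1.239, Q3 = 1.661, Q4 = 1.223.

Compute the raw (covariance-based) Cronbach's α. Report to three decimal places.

α = 0.676

Σσ²ᵢ = 0.877² + 1.239² + 1.661² + 1.223² = 6.5589
Covariances σ_ij = r_ij · s_i · s_j:
  σ(Q1,Q2) = 0.264 × 0.877 × 1.239 = 0.2869
  σ(Q1,Q3) = 0.279 × 0.877 × 1.661 = 0.4064
  σ(Q1,Q4) = 0.371 × 0.877 × 1.223 = 0.3979
  σ(Q2,Q3) = 0.309 × 1.239 × 1.661 = 0.6359
  σ(Q2,Q4) = 0.302 × 1.239 × 1.223 = 0.4576
  σ(Q3,Q4) = 0.585 × 1.661 × 1.223 = 1.1884
σ²_T = Σσ²ᵢ + 2·Σσ_ij = 6.5589 + 2 × 3.3731 = 13.3051
α = (4/3)·(1 − 6.5589/13.3051) = 0.676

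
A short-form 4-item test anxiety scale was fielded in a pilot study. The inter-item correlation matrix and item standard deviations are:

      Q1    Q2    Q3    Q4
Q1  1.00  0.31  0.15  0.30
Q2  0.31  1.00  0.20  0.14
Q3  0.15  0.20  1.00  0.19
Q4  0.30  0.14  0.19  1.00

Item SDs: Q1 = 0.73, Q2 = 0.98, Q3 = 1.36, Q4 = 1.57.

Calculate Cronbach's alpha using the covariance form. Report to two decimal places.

Σσ²ᵢ = 0.73² + 0.98² + 1.36² + 1.57² = 5.8078
Covariances σ_ij = r_ij · s_i · s_j:
  σ(Q1,Q2) = 0.31 × 0.73 × 0.98 = 0.2218
  σ(Q1,Q3) = 0.15 × 0.73 × 1.36 = 0.1489
  σ(Q1,Q4) = 0.30 × 0.73 × 1.57 = 0.3438
  σ(Q2,Q3) = 0.20 × 0.98 × 1.36 = 0.2666
  σ(Q2,Q4) = 0.14 × 0.98 × 1.57 = 0.2154
  σ(Q3,Q4) = 0.19 × 1.36 × 1.57 = 0.4057
σ²_T = Σσ²ᵢ + 2·Σσ_ij = 5.8078 + 2 × 1.6022 = 9.0122
α = (4/3)·(1 − 5.8078/9.0122) = 0.47

Cronbach's alpha = 0.47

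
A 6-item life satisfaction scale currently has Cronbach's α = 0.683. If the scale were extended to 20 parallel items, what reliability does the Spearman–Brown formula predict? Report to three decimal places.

Length factor m = 20/6 = 3.3333
α' = m·α / (1 + (m−1)·α)
   = 20/6 × 0.683 / (1 + (20/6 − 1) × 0.683)
   = 2.2767 / 2.5937 = 0.878

predicted reliability = 0.878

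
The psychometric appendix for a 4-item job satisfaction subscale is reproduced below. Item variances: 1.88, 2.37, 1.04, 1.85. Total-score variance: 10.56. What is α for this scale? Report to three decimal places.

ΣVar(i) = 1.88 + 2.37 + 1.04 + 1.85 = 7.14
α = (k/(k−1))·(1 − ΣVar(i)/total variance) = (4/3)·(1 − 7.14/10.56) = 0.432

α = 0.432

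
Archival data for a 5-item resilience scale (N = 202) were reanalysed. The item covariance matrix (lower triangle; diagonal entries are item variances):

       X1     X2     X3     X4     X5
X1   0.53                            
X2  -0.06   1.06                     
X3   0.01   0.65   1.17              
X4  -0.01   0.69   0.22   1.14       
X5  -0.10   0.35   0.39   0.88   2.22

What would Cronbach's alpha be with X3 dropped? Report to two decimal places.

α = 0.55

Remaining items: X1, X2, X4, X5 (k = 4).
Σσ²ᵢ = 0.53 + 1.06 + 1.14 + 2.22 = 4.95
Var(T) = 4.95 + 2 × 1.75 = 8.45
α (item deleted) = (4/3)·(1 − 4.95/8.45) = 0.55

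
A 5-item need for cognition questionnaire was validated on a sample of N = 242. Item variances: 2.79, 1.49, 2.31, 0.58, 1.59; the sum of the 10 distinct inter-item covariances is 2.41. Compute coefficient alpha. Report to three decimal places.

Σσ²ᵢ = 2.79 + 1.49 + 2.31 + 0.58 + 1.59 = 8.76
Sum of distinct covariances = 2.41
Var(T) = Σσ²ᵢ + 2·Σcov = 8.76 + 2 × 2.41 = 13.58
α = (5/4)·(1 − 8.76/13.58) = 0.444

coefficient alpha = 0.444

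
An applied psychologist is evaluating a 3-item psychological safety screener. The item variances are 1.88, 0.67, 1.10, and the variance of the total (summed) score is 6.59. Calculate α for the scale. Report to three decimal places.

α = 0.669

ΣVar(i) = 1.88 + 0.67 + 1.10 = 3.65
α = (k/(k−1))·(1 − ΣVar(i)/Var(T)) = (3/2)·(1 − 3.65/6.59) = 0.669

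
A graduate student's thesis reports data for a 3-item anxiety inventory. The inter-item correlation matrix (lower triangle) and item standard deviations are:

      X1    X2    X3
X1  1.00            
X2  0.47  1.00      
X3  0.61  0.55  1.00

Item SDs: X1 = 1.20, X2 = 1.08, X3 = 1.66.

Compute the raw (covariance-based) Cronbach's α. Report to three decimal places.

α = 0.768

Σσ²ᵢ = 1.20² + 1.08² + 1.66² = 5.3620
Covariances σ_ij = r_ij · s_i · s_j:
  σ(X1,X2) = 0.47 × 1.20 × 1.08 = 0.6091
  σ(X1,X3) = 0.61 × 1.20 × 1.66 = 1.2151
  σ(X2,X3) = 0.55 × 1.08 × 1.66 = 0.9860
σ²_T = Σσ²ᵢ + 2·Σσ_ij = 5.3620 + 2 × 2.8102 = 10.9824
α = (3/2)·(1 − 5.3620/10.9824) = 0.768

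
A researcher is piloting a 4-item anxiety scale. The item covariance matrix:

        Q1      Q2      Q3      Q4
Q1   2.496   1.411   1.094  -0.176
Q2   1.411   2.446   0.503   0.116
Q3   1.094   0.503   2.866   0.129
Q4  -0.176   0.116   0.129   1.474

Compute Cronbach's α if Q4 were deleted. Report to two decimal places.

Cronbach's α = 0.65

Remaining items: Q1, Q2, Q3 (k = 3).
sum of item variances = 2.496 + 2.446 + 2.866 = 7.808
σ²_T = 7.808 + 2 × 3.008 = 13.824
α (item deleted) = (3/2)·(1 − 7.808/13.824) = 0.65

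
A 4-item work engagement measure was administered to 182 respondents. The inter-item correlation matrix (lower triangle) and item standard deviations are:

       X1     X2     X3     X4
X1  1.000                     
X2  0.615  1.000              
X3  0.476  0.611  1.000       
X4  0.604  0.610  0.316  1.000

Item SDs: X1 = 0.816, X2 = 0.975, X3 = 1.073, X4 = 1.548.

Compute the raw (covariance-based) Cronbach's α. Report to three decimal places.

Σσ²ᵢ = 0.816² + 0.975² + 1.073² + 1.548² = 5.1641
Covariances σ_ij = r_ij · s_i · s_j:
  σ(X1,X2) = 0.615 × 0.816 × 0.975 = 0.4893
  σ(X1,X3) = 0.476 × 0.816 × 1.073 = 0.4168
  σ(X1,X4) = 0.604 × 0.816 × 1.548 = 0.7630
  σ(X2,X3) = 0.611 × 0.975 × 1.073 = 0.6392
  σ(X2,X4) = 0.610 × 0.975 × 1.548 = 0.9207
  σ(X3,X4) = 0.316 × 1.073 × 1.548 = 0.5249
σ²_T = Σσ²ᵢ + 2·Σσ_ij = 5.1641 + 2 × 3.7539 = 12.6719
α = (4/3)·(1 − 5.1641/12.6719) = 0.790

Cronbach's α = 0.790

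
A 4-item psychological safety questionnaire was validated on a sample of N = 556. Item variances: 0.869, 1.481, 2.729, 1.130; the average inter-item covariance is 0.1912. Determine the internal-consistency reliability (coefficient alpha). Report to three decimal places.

α = 0.360

Σσ²ᵢ = 0.869 + 1.481 + 2.729 + 1.130 = 6.209
Sum of the 6 distinct covariances = 6 × 0.1912 = 1.1472
Var(T) = Σσ²ᵢ + 2·Σcov = 6.209 + 2 × 1.1472 = 8.5034
α = (4/3)·(1 − 6.209/8.5034) = 0.360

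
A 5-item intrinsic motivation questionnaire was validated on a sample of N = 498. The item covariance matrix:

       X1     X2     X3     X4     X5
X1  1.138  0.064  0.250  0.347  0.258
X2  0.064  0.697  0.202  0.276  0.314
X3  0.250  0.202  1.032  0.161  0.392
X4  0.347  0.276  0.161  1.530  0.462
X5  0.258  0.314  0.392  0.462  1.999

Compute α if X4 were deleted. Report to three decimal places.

α = 0.504

Remaining items: X1, X2, X3, X5 (k = 4).
sum of item variances = 1.138 + 0.697 + 1.032 + 1.999 = 4.866
total variance = 4.866 + 2 × 1.480 = 7.826
α (item deleted) = (4/3)·(1 − 4.866/7.826) = 0.504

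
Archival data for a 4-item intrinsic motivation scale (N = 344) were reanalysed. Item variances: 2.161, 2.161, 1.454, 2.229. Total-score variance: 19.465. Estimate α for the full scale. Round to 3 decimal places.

ΣVar(i) = 2.161 + 2.161 + 1.454 + 2.229 = 8.005
α = (k/(k−1))·(1 − ΣVar(i)/σ²_T) = (4/3)·(1 − 8.005/19.465) = 0.785

α = 0.785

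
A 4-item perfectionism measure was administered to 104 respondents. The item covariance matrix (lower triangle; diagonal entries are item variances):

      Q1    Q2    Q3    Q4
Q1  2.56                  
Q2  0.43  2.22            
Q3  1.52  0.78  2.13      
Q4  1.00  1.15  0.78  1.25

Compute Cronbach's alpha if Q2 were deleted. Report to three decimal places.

Remaining items: Q1, Q3, Q4 (k = 3).
sum of item variances = 2.56 + 2.13 + 1.25 = 5.94
Var(T) = 5.94 + 2 × 3.30 = 12.54
α (item deleted) = (3/2)·(1 − 5.94/12.54) = 0.789

α = 0.789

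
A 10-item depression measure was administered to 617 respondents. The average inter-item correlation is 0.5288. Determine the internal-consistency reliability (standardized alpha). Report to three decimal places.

Standardized α = k·r̄ / (1 + (k−1)·r̄) = 10 × 0.5288 / (1 + 9 × 0.5288)
  = 5.2880 / 5.7592 = 0.918

standardized alpha = 0.918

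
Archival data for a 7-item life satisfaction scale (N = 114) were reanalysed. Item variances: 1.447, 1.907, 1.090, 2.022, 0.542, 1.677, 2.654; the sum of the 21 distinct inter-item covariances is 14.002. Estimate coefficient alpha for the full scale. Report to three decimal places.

α = 0.830

Σσᵢ² = 1.447 + 1.907 + 1.090 + 2.022 + 0.542 + 1.677 + 2.654 = 11.339
Sum of distinct covariances = 14.002
σ²_total = Σσᵢ² + 2·Σcov = 11.339 + 2 × 14.002 = 39.343
α = (7/6)·(1 − 11.339/39.343) = 0.830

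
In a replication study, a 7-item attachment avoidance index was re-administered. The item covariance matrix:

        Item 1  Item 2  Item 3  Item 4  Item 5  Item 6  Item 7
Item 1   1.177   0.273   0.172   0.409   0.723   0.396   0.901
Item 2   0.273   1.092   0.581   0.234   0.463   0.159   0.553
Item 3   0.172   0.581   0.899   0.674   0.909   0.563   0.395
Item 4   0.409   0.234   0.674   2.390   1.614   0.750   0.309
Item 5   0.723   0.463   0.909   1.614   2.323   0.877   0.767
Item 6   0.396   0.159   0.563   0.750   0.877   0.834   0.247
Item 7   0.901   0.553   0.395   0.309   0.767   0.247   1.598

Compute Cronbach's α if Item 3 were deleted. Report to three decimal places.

Remaining items: Item 1, Item 2, Item 4, Item 5, Item 6, Item 7 (k = 6).
ΣVar(i) = 1.177 + 1.092 + 2.390 + 2.323 + 0.834 + 1.598 = 9.414
total variance = 9.414 + 2 × 8.675 = 26.764
α (item deleted) = (6/5)·(1 − 9.414/26.764) = 0.778

Cronbach's α = 0.778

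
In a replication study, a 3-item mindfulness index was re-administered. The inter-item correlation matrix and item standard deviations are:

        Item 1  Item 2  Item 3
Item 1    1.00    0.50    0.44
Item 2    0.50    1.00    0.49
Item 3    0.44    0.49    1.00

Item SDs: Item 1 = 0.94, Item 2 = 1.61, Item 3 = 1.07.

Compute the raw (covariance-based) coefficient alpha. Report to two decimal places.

Σσ²ᵢ = 0.94² + 1.61² + 1.07² = 4.6206
Covariances σ_ij = r_ij · s_i · s_j:
  σ(Item 1,Item 2) = 0.50 × 0.94 × 1.61 = 0.7567
  σ(Item 1,Item 3) = 0.44 × 0.94 × 1.07 = 0.4426
  σ(Item 2,Item 3) = 0.49 × 1.61 × 1.07 = 0.8441
σ²_T = Σσ²ᵢ + 2·Σσ_ij = 4.6206 + 2 × 2.0434 = 8.7074
α = (3/2)·(1 − 4.6206/8.7074) = 0.70

α = 0.70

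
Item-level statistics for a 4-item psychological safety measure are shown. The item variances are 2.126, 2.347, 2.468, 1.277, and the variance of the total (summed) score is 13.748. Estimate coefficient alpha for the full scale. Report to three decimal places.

α = 0.536

Σσᵢ² = 2.126 + 2.347 + 2.468 + 1.277 = 8.218
α = (k/(k−1))·(1 − Σσᵢ²/Var(T)) = (4/3)·(1 − 8.218/13.748) = 0.536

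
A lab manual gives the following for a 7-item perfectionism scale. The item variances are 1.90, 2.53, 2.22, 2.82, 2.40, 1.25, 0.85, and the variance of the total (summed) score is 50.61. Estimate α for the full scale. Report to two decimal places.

α = 0.84

ΣVar(i) = 1.90 + 2.53 + 2.22 + 2.82 + 2.40 + 1.25 + 0.85 = 13.97
α = (k/(k−1))·(1 − ΣVar(i)/σ²_T) = (7/6)·(1 − 13.97/50.61) = 0.84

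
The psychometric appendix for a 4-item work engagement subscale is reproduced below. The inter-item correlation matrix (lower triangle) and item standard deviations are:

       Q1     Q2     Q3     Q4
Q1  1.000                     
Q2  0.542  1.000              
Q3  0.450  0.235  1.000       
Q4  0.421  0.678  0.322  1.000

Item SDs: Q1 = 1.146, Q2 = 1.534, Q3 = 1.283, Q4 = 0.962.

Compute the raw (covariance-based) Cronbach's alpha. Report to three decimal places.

α = 0.744

Σσ²ᵢ = 1.146² + 1.534² + 1.283² + 0.962² = 6.2380
Covariances σ_ij = r_ij · s_i · s_j:
  σ(Q1,Q2) = 0.542 × 1.146 × 1.534 = 0.9528
  σ(Q1,Q3) = 0.450 × 1.146 × 1.283 = 0.6616
  σ(Q1,Q4) = 0.421 × 1.146 × 0.962 = 0.4641
  σ(Q2,Q3) = 0.235 × 1.534 × 1.283 = 0.4625
  σ(Q2,Q4) = 0.678 × 1.534 × 0.962 = 1.0005
  σ(Q3,Q4) = 0.322 × 1.283 × 0.962 = 0.3974
σ²_T = Σσ²ᵢ + 2·Σσ_ij = 6.2380 + 2 × 3.9389 = 14.1158
α = (4/3)·(1 − 6.2380/14.1158) = 0.744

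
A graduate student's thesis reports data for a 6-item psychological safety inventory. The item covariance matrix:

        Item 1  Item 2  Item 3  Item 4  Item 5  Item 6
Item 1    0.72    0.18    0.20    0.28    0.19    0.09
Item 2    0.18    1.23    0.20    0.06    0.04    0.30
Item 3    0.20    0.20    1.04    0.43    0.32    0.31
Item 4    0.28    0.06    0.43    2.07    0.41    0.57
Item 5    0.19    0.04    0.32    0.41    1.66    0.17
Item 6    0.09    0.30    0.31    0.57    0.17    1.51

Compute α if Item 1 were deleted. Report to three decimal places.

Remaining items: Item 2, Item 3, Item 4, Item 5, Item 6 (k = 5).
sum of item variances = 1.23 + 1.04 + 2.07 + 1.66 + 1.51 = 7.51
σ²_total = 7.51 + 2 × 2.81 = 13.13
α (item deleted) = (5/4)·(1 − 7.51/13.13) = 0.535

α = 0.535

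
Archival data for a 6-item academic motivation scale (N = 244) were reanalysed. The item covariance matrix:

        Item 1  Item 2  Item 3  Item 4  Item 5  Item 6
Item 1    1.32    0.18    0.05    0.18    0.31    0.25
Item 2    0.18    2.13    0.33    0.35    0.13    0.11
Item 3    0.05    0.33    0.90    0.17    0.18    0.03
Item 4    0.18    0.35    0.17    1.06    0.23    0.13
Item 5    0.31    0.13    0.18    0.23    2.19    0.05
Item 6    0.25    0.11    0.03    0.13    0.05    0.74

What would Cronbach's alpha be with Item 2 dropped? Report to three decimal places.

α = 0.422

Remaining items: Item 1, Item 3, Item 4, Item 5, Item 6 (k = 5).
Σσᵢ² = 1.32 + 0.90 + 1.06 + 2.19 + 0.74 = 6.21
Var(T) = 6.21 + 2 × 1.58 = 9.37
α (item deleted) = (5/4)·(1 − 6.21/9.37) = 0.422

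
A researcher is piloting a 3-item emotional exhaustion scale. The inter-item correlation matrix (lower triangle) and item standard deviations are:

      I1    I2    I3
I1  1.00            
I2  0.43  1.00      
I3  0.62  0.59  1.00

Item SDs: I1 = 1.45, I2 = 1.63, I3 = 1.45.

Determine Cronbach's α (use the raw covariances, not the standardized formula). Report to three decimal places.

Cronbach's α = 0.780

Σσ²ᵢ = 1.45² + 1.63² + 1.45² = 6.8619
Covariances σ_ij = r_ij · s_i · s_j:
  σ(I1,I2) = 0.43 × 1.45 × 1.63 = 1.0163
  σ(I1,I3) = 0.62 × 1.45 × 1.45 = 1.3035
  σ(I2,I3) = 0.59 × 1.63 × 1.45 = 1.3945
σ²_T = Σσ²ᵢ + 2·Σσ_ij = 6.8619 + 2 × 3.7143 = 14.2905
α = (3/2)·(1 − 6.8619/14.2905) = 0.780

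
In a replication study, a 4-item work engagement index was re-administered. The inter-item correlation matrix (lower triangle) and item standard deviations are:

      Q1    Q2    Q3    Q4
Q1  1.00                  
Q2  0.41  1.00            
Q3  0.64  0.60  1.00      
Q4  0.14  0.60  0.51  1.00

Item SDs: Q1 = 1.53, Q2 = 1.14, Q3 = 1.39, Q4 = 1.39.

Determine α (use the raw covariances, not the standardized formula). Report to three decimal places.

Σσ²ᵢ = 1.53² + 1.14² + 1.39² + 1.39² = 7.5047
Covariances σ_ij = r_ij · s_i · s_j:
  σ(Q1,Q2) = 0.41 × 1.53 × 1.14 = 0.7151
  σ(Q1,Q3) = 0.64 × 1.53 × 1.39 = 1.3611
  σ(Q1,Q4) = 0.14 × 1.53 × 1.39 = 0.2977
  σ(Q2,Q3) = 0.60 × 1.14 × 1.39 = 0.9508
  σ(Q2,Q4) = 0.60 × 1.14 × 1.39 = 0.9508
  σ(Q3,Q4) = 0.51 × 1.39 × 1.39 = 0.9854
σ²_T = Σσ²ᵢ + 2·Σσ_ij = 7.5047 + 2 × 5.2609 = 18.0265
α = (4/3)·(1 − 7.5047/18.0265) = 0.778

α = 0.778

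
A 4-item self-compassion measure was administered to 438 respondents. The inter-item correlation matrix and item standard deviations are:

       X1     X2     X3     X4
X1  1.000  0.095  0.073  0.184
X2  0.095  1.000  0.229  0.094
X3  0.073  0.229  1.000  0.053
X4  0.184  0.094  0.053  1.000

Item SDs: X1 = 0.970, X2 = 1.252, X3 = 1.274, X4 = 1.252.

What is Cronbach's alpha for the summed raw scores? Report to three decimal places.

Σσ²ᵢ = 0.970² + 1.252² + 1.274² + 1.252² = 5.6990
Covariances σ_ij = r_ij · s_i · s_j:
  σ(X1,X2) = 0.095 × 0.970 × 1.252 = 0.1154
  σ(X1,X3) = 0.073 × 0.970 × 1.274 = 0.0902
  σ(X1,X4) = 0.184 × 0.970 × 1.252 = 0.2235
  σ(X2,X3) = 0.229 × 1.252 × 1.274 = 0.3653
  σ(X2,X4) = 0.094 × 1.252 × 1.252 = 0.1473
  σ(X3,X4) = 0.053 × 1.274 × 1.252 = 0.0845
σ²_T = Σσ²ᵢ + 2·Σσ_ij = 5.6990 + 2 × 1.0262 = 7.7514
α = (4/3)·(1 − 5.6990/7.7514) = 0.353

Cronbach's alpha = 0.353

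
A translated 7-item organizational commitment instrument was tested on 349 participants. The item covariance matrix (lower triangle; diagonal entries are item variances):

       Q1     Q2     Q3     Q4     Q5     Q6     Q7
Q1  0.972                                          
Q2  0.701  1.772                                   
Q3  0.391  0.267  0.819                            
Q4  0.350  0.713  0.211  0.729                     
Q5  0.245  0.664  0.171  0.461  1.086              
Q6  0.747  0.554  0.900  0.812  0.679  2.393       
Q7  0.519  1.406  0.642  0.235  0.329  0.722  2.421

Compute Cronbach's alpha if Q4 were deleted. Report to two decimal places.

α = 0.78

Remaining items: Q1, Q2, Q3, Q5, Q6, Q7 (k = 6).
Σσᵢ² = 0.972 + 1.772 + 0.819 + 1.086 + 2.393 + 2.421 = 9.463
σ²_total = 9.463 + 2 × 8.937 = 27.337
α (item deleted) = (6/5)·(1 − 9.463/27.337) = 0.78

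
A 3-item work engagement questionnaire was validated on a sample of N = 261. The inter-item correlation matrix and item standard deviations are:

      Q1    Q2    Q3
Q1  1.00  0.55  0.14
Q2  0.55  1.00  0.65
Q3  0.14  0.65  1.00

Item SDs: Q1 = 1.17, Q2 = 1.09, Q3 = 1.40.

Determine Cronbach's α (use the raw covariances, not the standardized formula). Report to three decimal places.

α = 0.690

Σσ²ᵢ = 1.17² + 1.09² + 1.40² = 4.5170
Covariances σ_ij = r_ij · s_i · s_j:
  σ(Q1,Q2) = 0.55 × 1.17 × 1.09 = 0.7014
  σ(Q1,Q3) = 0.14 × 1.17 × 1.40 = 0.2293
  σ(Q2,Q3) = 0.65 × 1.09 × 1.40 = 0.9919
σ²_T = Σσ²ᵢ + 2·Σσ_ij = 4.5170 + 2 × 1.9226 = 8.3622
α = (3/2)·(1 − 4.5170/8.3622) = 0.690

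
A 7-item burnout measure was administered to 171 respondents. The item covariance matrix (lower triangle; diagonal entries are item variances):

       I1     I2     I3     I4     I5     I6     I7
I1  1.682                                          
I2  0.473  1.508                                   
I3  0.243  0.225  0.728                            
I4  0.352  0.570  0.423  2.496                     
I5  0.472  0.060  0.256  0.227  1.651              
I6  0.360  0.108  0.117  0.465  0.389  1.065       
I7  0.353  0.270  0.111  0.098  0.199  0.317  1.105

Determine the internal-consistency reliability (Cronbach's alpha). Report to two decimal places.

Cronbach's alpha = 0.63

ΣVar(i) = 1.682 + 1.508 + 0.728 + 2.496 + 1.651 + 1.065 + 1.105 = 10.235
Σ_{i<j} σ_ij = 6.088
Var(T) = 10.235 + 2 × 6.088 = 22.411
α = (k/(k−1))·(1 − ΣVar(i)/Var(T)) = (7/6)·(1 − 10.235/22.411) = 0.63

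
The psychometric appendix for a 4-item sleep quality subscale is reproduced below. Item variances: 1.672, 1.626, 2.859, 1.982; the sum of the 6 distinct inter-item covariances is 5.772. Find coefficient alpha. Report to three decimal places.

α = 0.782

Σσ²ᵢ = 1.672 + 1.626 + 2.859 + 1.982 = 8.139
Sum of distinct covariances = 5.772
σ²_T = Σσ²ᵢ + 2·Σcov = 8.139 + 2 × 5.772 = 19.683
α = (4/3)·(1 − 8.139/19.683) = 0.782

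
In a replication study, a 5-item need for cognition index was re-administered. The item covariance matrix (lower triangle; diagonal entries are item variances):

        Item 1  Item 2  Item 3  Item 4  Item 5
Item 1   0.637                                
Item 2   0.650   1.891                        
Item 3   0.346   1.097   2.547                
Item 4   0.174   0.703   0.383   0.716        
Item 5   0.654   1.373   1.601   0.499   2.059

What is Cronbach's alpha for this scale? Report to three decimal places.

sum of item variances = 0.637 + 1.891 + 2.547 + 0.716 + 2.059 = 7.850
Sum of the distinct covariances = 7.480
σ²_total = 7.850 + 2 × 7.480 = 22.810
α = (k/(k−1))·(1 − sum of item variances/σ²_total) = (5/4)·(1 − 7.850/22.810) = 0.820

α = 0.820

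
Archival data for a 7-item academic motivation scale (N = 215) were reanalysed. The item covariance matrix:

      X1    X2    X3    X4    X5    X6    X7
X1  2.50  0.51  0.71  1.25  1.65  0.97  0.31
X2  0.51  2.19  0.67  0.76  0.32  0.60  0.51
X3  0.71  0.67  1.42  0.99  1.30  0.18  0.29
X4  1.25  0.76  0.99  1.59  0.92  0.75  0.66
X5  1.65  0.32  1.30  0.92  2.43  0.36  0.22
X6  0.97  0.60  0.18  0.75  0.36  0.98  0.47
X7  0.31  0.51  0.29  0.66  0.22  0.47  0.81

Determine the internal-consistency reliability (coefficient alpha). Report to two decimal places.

α = 0.83

Σσᵢ² = 2.50 + 2.19 + 1.42 + 1.59 + 2.43 + 0.98 + 0.81 = 11.92
Σ_{i<j} σ_ij = 14.40
σ²_T = 11.92 + 2 × 14.40 = 40.72
α = (k/(k−1))·(1 − Σσᵢ²/σ²_T) = (7/6)·(1 − 11.92/40.72) = 0.83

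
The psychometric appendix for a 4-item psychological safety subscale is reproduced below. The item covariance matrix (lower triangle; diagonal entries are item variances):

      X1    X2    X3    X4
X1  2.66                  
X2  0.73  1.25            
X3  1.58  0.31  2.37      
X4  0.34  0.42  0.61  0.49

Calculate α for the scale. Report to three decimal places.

α = 0.721

Σσᵢ² = 2.66 + 1.25 + 2.37 + 0.49 = 6.77
Sum of off-diagonal covariances = 3.99
total variance = 6.77 + 2 × 3.99 = 14.75
α = (k/(k−1))·(1 − Σσᵢ²/total variance) = (4/3)·(1 − 6.77/14.75) = 0.721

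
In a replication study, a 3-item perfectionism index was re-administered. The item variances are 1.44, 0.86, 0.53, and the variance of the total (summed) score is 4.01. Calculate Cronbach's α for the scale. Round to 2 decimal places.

Σσᵢ² = 1.44 + 0.86 + 0.53 = 2.83
α = (k/(k−1))·(1 − Σσᵢ²/total variance) = (3/2)·(1 − 2.83/4.01) = 0.44

α = 0.44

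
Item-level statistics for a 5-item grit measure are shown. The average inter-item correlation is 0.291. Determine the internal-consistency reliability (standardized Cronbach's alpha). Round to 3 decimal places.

α = 0.672

Standardized α = k·r̄ / (1 + (k−1)·r̄) = 5 × 0.291 / (1 + 4 × 0.291)
  = 1.4550 / 2.1640 = 0.672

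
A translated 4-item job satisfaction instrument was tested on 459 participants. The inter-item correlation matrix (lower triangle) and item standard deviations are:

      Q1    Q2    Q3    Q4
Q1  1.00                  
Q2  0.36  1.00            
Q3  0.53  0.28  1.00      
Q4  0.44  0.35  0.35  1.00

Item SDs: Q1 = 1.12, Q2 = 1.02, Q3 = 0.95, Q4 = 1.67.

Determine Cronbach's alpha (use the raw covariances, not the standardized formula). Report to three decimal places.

Σσ²ᵢ = 1.12² + 1.02² + 0.95² + 1.67² = 5.9862
Covariances σ_ij = r_ij · s_i · s_j:
  σ(Q1,Q2) = 0.36 × 1.12 × 1.02 = 0.4113
  σ(Q1,Q3) = 0.53 × 1.12 × 0.95 = 0.5639
  σ(Q1,Q4) = 0.44 × 1.12 × 1.67 = 0.8230
  σ(Q2,Q3) = 0.28 × 1.02 × 0.95 = 0.2713
  σ(Q2,Q4) = 0.35 × 1.02 × 1.67 = 0.5962
  σ(Q3,Q4) = 0.35 × 0.95 × 1.67 = 0.5553
σ²_T = Σσ²ᵢ + 2·Σσ_ij = 5.9862 + 2 × 3.2210 = 12.4282
α = (4/3)·(1 − 5.9862/12.4282) = 0.691

α = 0.691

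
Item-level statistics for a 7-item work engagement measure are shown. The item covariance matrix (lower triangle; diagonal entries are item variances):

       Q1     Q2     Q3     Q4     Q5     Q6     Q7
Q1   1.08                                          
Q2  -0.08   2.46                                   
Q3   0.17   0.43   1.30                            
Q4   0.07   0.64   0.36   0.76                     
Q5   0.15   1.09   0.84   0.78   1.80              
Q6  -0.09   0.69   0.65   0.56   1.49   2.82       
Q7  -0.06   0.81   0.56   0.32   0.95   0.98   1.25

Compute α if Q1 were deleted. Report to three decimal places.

α = 0.819

Remaining items: Q2, Q3, Q4, Q5, Q6, Q7 (k = 6).
Σσ²ᵢ = 2.46 + 1.30 + 0.76 + 1.80 + 2.82 + 1.25 = 10.39
Var(T) = 10.39 + 2 × 11.15 = 32.69
α (item deleted) = (6/5)·(1 − 10.39/32.69) = 0.819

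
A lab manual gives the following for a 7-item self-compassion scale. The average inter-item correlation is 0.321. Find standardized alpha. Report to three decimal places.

standardized alpha = 0.768

Standardized α = k·r̄ / (1 + (k−1)·r̄) = 7 × 0.321 / (1 + 6 × 0.321)
  = 2.2470 / 2.9260 = 0.768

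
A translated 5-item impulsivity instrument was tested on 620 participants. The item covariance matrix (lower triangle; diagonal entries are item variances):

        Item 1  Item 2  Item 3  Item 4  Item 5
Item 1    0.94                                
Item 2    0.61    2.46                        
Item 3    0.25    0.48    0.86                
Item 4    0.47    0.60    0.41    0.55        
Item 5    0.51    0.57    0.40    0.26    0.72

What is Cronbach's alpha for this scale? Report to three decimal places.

Σσ²ᵢ = 0.94 + 2.46 + 0.86 + 0.55 + 0.72 = 5.53
Sum of off-diagonal covariances = 4.56
total variance = 5.53 + 2 × 4.56 = 14.65
α = (k/(k−1))·(1 − Σσ²ᵢ/total variance) = (5/4)·(1 − 5.53/14.65) = 0.778

α = 0.778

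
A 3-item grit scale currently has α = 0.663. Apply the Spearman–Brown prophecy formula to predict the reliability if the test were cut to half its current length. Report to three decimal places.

Length factor m = 1/2
α' = m·α / (1 − (1−m)·α)
   = 1/2 × 0.663 / (1 − (1 − 1/2) × 0.663)
   = 0.3315 / 0.6685 = 0.496

predicted reliability = 0.496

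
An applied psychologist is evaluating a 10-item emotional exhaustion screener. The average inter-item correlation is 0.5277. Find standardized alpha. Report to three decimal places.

standardized alpha = 0.918

Standardized α = k·r̄ / (1 + (k−1)·r̄) = 10 × 0.5277 / (1 + 9 × 0.5277)
  = 5.2770 / 5.7493 = 0.918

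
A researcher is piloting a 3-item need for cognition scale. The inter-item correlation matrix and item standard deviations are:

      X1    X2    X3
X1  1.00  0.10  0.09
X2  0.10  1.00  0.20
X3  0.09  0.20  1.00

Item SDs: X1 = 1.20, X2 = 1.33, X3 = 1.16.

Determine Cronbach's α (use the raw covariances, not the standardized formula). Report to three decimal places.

Cronbach's α = 0.310

Σσ²ᵢ = 1.20² + 1.33² + 1.16² = 4.5545
Covariances σ_ij = r_ij · s_i · s_j:
  σ(X1,X2) = 0.10 × 1.20 × 1.33 = 0.1596
  σ(X1,X3) = 0.09 × 1.20 × 1.16 = 0.1253
  σ(X2,X3) = 0.20 × 1.33 × 1.16 = 0.3086
σ²_T = Σσ²ᵢ + 2·Σσ_ij = 4.5545 + 2 × 0.5935 = 5.7415
α = (3/2)·(1 − 4.5545/5.7415) = 0.310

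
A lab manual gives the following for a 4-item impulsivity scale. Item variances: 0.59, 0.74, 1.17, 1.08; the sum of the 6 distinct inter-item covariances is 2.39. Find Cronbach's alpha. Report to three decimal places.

α = 0.762

sum of item variances = 0.59 + 0.74 + 1.17 + 1.08 = 3.58
Sum of distinct covariances = 2.39
Var(T) = sum of item variances + 2·Σcov = 3.58 + 2 × 2.39 = 8.36
α = (4/3)·(1 − 3.58/8.36) = 0.762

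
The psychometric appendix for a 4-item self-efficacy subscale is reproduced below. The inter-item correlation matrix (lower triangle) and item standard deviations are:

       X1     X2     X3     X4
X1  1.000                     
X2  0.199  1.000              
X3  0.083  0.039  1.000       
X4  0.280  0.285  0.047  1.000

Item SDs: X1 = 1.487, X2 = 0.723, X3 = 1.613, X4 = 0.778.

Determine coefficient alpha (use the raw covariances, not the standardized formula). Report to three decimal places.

Σσ²ᵢ = 1.487² + 0.723² + 1.613² + 0.778² = 5.9410
Covariances σ_ij = r_ij · s_i · s_j:
  σ(X1,X2) = 0.199 × 1.487 × 0.723 = 0.2139
  σ(X1,X3) = 0.083 × 1.487 × 1.613 = 0.1991
  σ(X1,X4) = 0.280 × 1.487 × 0.778 = 0.3239
  σ(X2,X3) = 0.039 × 0.723 × 1.613 = 0.0455
  σ(X2,X4) = 0.285 × 0.723 × 0.778 = 0.1603
  σ(X3,X4) = 0.047 × 1.613 × 0.778 = 0.0590
σ²_T = Σσ²ᵢ + 2·Σσ_ij = 5.9410 + 2 × 1.0017 = 7.9444
α = (4/3)·(1 − 5.9410/7.9444) = 0.336

α = 0.336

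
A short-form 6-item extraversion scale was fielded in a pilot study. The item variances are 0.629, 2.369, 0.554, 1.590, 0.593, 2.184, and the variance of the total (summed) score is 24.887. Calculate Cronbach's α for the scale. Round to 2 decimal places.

Σσᵢ² = 0.629 + 2.369 + 0.554 + 1.590 + 0.593 + 2.184 = 7.919
α = (k/(k−1))·(1 − Σσᵢ²/Var(T)) = (6/5)·(1 − 7.919/24.887) = 0.82

α = 0.82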